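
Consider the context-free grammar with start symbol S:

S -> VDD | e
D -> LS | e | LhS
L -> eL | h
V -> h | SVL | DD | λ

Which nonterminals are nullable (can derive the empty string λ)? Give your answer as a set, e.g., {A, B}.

Directly nullable (have an ε-rule): {V}.
Not nullable: D, L, S — each has a terminal in every rule's right-hand side or depends on a non-nullable symbol.

{V}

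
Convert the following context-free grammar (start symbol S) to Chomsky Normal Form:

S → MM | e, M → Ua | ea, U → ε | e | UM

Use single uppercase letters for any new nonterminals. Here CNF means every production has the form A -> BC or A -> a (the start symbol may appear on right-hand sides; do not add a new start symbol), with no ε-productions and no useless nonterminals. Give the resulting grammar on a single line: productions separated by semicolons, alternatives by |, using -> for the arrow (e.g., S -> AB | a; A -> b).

Nullable: {U}; after ε-elimination: S -> e | MM; M -> a | Ua | ea; U -> M | e | UM.
After unit-elimination: S -> e | MM; M -> a | Ua | ea; U -> a | e | UM | Ua | ea.
TERM: introduce A -> a, B -> e and substitute in every rule of length ≥2.

S -> e | MM; A -> a; B -> e; M -> a | BA | UA; U -> a | e | BA | UA | UM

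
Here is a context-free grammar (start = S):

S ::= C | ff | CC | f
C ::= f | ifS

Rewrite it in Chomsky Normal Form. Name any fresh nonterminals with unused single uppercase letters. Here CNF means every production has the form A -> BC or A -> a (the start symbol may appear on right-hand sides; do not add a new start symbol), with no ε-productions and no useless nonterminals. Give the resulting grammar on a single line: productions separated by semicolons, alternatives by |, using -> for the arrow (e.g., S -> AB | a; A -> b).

S -> f | AE | BB | CC; A -> i; B -> f; C -> f | AD; D -> BS; E -> BS

No ε-productions.
After unit-elimination: S -> f | CC | ff | ifS; C -> f | ifS.
TERM: introduce B -> f, A -> i and substitute in every rule of length ≥2.
BIN: C -> ABS becomes C -> AD, D -> BS; S -> ABS becomes S -> AE, E -> BS.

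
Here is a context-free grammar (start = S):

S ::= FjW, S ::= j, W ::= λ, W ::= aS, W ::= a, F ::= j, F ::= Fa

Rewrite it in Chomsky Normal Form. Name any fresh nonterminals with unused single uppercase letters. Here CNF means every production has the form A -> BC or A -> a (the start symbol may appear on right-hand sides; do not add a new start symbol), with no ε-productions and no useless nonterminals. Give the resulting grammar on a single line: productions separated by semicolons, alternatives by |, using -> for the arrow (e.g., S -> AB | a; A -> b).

Nullable: {W}; after ε-elimination: S -> j | Fj | FjW; F -> j | Fa; W -> a | aS.
No unit productions to eliminate.
TERM: introduce A -> a, B -> j and substitute in every rule of length ≥2.
BIN: S -> FBW becomes S -> FC, C -> BW.

S -> j | FB | FC; A -> a; B -> j; C -> BW; F -> j | FA; W -> a | AS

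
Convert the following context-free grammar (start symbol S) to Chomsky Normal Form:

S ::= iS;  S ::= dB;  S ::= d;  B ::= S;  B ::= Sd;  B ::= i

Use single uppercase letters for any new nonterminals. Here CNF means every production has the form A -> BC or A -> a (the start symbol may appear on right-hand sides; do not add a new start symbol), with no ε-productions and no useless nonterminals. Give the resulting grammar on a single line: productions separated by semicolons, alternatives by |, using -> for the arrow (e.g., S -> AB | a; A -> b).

No ε-productions.
After unit-elimination: S -> d | dB | iS; B -> d | i | Sd | dB | iS.
TERM: introduce A -> d, C -> i and substitute in every rule of length ≥2.

S -> d | AB | CS; A -> d; B -> d | i | AB | CS | SA; C -> i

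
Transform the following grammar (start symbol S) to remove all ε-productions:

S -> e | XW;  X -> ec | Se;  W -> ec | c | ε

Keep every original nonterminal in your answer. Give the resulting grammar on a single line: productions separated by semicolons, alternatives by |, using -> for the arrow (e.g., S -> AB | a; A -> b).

Nullable set: {W}.
S -> XW: W nullable, giving X | XW.
Drop W -> ε.
Unchanged (no nullable symbols): S -> e; W -> c; W -> ec; X -> Se; X -> ec.

S -> X | e | XW; W -> c | ec; X -> Se | ec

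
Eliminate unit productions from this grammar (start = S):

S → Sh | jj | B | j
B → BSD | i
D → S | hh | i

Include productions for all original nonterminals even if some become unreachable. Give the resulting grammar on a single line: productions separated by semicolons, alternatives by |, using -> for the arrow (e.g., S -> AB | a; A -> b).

S -> i | j | Sh | jj | BSD; B -> i | BSD; D -> i | j | Sh | hh | jj | BSD

Unit productions: D->S, S->B.
Unit pairs (A ⇒* B via units): (D,B), (D,S), (S,B).
S: inherits non-unit rules of {B, S} → BSD | Sh | i | j | jj.
B: inherits non-unit rules of {B} → BSD | i.
D: inherits non-unit rules of {B, D, S} → BSD | Sh | hh | i | j | jj.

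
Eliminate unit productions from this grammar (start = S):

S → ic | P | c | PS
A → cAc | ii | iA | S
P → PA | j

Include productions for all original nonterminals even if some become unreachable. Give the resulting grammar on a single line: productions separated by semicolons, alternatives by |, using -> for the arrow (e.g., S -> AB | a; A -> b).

S -> c | j | PA | PS | ic; A -> c | j | PA | PS | iA | ic | ii | cAc; P -> j | PA

Unit productions: A->S, S->P.
Unit pairs (A ⇒* B via units): (A,P), (A,S), (S,P).
S: inherits non-unit rules of {P, S} → PA | PS | c | ic | j.
A: inherits non-unit rules of {A, P, S} → PA | PS | c | cAc | iA | ic | ii | j.
P: inherits non-unit rules of {P} → PA | j.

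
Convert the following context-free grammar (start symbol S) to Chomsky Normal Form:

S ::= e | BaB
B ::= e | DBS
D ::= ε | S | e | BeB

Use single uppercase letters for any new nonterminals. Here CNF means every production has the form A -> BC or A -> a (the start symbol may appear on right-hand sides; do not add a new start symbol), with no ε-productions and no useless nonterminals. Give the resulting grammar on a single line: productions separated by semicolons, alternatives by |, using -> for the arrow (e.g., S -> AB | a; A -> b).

Nullable: {D}; after ε-elimination: S -> e | BaB; B -> e | BS | DBS; D -> S | e | BeB.
After unit-elimination: S -> e | BaB; B -> e | BS | DBS; D -> e | BaB | BeB.
TERM: introduce A -> a, C -> e and substitute in every rule of length ≥2.
BIN: B -> DBS becomes B -> DE, E -> BS; D -> BAB becomes D -> BF, F -> AB; D -> BCB becomes D -> BG, G -> CB; S -> BAB becomes S -> BH, H -> AB.

S -> e | BH; A -> a; B -> e | BS | DE; C -> e; D -> e | BF | BG; E -> BS; F -> AB; G -> CB; H -> AB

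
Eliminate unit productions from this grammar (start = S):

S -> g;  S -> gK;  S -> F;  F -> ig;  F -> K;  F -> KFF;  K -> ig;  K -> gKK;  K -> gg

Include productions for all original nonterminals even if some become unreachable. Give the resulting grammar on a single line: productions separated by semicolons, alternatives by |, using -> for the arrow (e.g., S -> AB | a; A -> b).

S -> g | gK | gg | ig | KFF | gKK; F -> gg | ig | KFF | gKK; K -> gg | ig | gKK

Unit productions: F->K, S->F.
Unit pairs (A ⇒* B via units): (F,K), (S,F), (S,K).
S: inherits non-unit rules of {F, K, S} → KFF | g | gK | gKK | gg | ig.
F: inherits non-unit rules of {F, K} → KFF | gKK | gg | ig.
K: inherits non-unit rules of {K} → gKK | gg | ig.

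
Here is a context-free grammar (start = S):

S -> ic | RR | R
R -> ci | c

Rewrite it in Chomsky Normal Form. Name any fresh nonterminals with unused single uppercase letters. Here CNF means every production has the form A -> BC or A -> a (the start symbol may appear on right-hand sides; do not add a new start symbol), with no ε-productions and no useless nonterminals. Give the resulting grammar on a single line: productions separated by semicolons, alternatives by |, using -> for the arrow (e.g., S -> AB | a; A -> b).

S -> c | AB | BA | RR; A -> c; B -> i; R -> c | AB

No ε-productions.
After unit-elimination: S -> c | RR | ci | ic; R -> c | ci.
TERM: introduce A -> c, B -> i and substitute in every rule of length ≥2.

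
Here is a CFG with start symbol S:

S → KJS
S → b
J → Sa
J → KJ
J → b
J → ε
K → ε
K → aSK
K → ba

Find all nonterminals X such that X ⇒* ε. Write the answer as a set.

{J, K}

Directly nullable (have an ε-rule): {J, K}.
Not nullable: S — each has a terminal in every rule's right-hand side or depends on a non-nullable symbol.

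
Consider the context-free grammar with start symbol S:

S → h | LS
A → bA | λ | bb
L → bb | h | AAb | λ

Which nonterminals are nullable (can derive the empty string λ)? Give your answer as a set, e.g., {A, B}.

{A, L}

Directly nullable (have an ε-rule): {A, L}.
Not nullable: S — each has a terminal in every rule's right-hand side or depends on a non-nullable symbol.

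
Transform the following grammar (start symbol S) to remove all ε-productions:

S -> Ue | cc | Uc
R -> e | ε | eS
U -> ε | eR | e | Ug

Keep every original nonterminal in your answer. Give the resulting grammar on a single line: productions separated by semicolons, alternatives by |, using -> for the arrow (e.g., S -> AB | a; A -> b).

Nullable set: {R, U}.
S -> Uc: U nullable, giving Uc | c.
S -> Ue: U nullable, giving Ue | e.
Drop R -> ε.
Drop U -> ε.
U -> Ug: U nullable, giving Ug | g.
U -> eR: R nullable, giving e | eR.
Unchanged (no nullable symbols): S -> cc; R -> e; R -> eS; U -> e.

S -> c | e | Uc | Ue | cc; R -> e | eS; U -> e | g | Ug | eR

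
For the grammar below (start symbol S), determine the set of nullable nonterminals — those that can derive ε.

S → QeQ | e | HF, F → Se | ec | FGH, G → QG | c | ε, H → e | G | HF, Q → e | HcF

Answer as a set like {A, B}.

{G, H}

Directly nullable (have an ε-rule): {G}.
H is nullable via H -> G (every symbol on the right is already known nullable).
Not nullable: F, Q, S — each has a terminal in every rule's right-hand side or depends on a non-nullable symbol.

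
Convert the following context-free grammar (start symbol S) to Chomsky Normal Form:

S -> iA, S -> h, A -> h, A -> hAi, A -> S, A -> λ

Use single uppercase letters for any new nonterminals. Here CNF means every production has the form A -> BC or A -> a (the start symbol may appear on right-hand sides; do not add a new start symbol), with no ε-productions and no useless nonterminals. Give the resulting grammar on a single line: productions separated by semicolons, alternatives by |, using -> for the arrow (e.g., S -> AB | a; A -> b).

S -> h | i | CA; A -> h | i | BC | BD | CA; B -> h; C -> i; D -> AC

Nullable: {A}; after ε-elimination: S -> h | i | iA; A -> S | h | hi | hAi.
After unit-elimination: S -> h | i | iA; A -> h | i | hi | iA | hAi.
TERM: introduce B -> h, C -> i and substitute in every rule of length ≥2.
BIN: A -> BAC becomes A -> BD, D -> AC.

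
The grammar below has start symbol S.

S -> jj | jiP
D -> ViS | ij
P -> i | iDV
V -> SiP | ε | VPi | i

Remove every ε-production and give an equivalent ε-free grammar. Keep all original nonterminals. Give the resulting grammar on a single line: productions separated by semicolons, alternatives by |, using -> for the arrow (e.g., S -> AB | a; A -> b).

Nullable set: {V}.
D -> ViS: V nullable, giving ViS | iS.
P -> iDV: V nullable, giving iD | iDV.
Drop V -> ε.
V -> VPi: V nullable, giving Pi | VPi.
Unchanged (no nullable symbols): S -> jiP; S -> jj; D -> ij; P -> i; V -> SiP; V -> i.

S -> jj | jiP; D -> iS | ij | ViS; P -> i | iD | iDV; V -> i | Pi | SiP | VPi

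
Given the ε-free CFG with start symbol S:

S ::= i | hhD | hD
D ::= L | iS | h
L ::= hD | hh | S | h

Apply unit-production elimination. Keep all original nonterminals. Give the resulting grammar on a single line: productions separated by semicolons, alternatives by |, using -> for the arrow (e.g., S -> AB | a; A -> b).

S -> i | hD | hhD; D -> h | i | hD | hh | iS | hhD; L -> h | i | hD | hh | hhD

Unit productions: D->L, L->S.
Unit pairs (A ⇒* B via units): (D,L), (D,S), (L,S).
S: inherits non-unit rules of {S} → hD | hhD | i.
D: inherits non-unit rules of {D, L, S} → h | hD | hh | hhD | i | iS.
L: inherits non-unit rules of {L, S} → h | hD | hh | hhD | i.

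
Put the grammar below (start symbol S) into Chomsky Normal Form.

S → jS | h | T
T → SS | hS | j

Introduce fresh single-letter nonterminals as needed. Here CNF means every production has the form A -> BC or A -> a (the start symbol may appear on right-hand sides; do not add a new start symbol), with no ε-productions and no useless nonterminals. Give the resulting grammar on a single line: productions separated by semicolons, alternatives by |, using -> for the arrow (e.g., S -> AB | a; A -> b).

S -> h | j | AS | BS | SS; A -> h; B -> j

No ε-productions.
After unit-elimination: S -> h | j | SS | hS | jS; T -> j | SS | hS.
TERM: introduce A -> h, B -> j and substitute in every rule of length ≥2.
Drop unreachable/unproductive: T.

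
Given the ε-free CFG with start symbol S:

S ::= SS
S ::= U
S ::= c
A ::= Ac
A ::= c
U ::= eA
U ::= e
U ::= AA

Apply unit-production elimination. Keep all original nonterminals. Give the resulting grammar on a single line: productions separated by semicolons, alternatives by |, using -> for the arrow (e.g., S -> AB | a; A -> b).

S -> c | e | AA | SS | eA; A -> c | Ac; U -> e | AA | eA

Unit productions: S->U.
Unit pairs (A ⇒* B via units): (S,U).
S: inherits non-unit rules of {S, U} → AA | SS | c | e | eA.
A: inherits non-unit rules of {A} → Ac | c.
U: inherits non-unit rules of {U} → AA | e | eA.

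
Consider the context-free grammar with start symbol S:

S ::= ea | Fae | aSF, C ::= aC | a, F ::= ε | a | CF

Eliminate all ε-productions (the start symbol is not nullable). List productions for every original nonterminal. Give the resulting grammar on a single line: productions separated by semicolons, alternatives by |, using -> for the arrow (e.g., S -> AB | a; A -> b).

S -> aS | ae | ea | Fae | aSF; C -> a | aC; F -> C | a | CF

Nullable set: {F}.
S -> Fae: F nullable, giving Fae | ae.
S -> aSF: F nullable, giving aS | aSF.
Drop F -> ε.
F -> CF: F nullable, giving C | CF.
Unchanged (no nullable symbols): S -> ea; C -> a; C -> aC; F -> a.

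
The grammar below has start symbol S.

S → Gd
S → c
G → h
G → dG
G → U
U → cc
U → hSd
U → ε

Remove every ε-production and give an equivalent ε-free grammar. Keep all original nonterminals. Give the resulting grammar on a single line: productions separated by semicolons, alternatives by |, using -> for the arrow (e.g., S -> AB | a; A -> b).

S -> c | d | Gd; G -> U | d | h | dG; U -> cc | hSd

Nullable set: {G, U}.
S -> Gd: G nullable, giving Gd | d.
G -> U: U nullable, giving U.
G -> dG: G nullable, giving d | dG.
Drop U -> ε.
Unchanged (no nullable symbols): S -> c; G -> h; U -> cc; U -> hSd.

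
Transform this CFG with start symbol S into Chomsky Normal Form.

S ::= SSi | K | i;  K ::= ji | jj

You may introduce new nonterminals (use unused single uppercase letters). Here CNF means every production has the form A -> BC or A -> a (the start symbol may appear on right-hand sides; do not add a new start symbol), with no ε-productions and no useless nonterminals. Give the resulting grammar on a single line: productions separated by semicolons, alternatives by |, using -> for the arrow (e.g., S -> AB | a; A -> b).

No ε-productions.
After unit-elimination: S -> i | ji | jj | SSi; K -> ji | jj.
TERM: introduce B -> i, A -> j and substitute in every rule of length ≥2.
BIN: S -> SSB becomes S -> SC, C -> SB.
Drop unreachable/unproductive: K.

S -> i | AA | AB | SC; A -> j; B -> i; C -> SB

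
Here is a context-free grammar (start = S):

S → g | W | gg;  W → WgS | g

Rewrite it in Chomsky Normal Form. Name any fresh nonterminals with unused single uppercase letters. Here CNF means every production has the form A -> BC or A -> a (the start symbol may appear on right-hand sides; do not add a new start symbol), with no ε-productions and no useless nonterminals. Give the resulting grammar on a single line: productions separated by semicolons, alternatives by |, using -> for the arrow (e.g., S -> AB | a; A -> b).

S -> g | AA | WB; A -> g; B -> AS; C -> AS; W -> g | WC

No ε-productions.
After unit-elimination: S -> g | gg | WgS; W -> g | WgS.
TERM: introduce A -> g and substitute in every rule of length ≥2.
BIN: S -> WAS becomes S -> WB, B -> AS; W -> WAS becomes W -> WC, C -> AS.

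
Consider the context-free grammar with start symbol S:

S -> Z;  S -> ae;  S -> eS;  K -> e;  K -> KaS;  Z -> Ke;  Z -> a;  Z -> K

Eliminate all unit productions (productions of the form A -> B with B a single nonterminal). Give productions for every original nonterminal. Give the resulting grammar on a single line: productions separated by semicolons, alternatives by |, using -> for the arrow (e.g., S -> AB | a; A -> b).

S -> a | e | Ke | ae | eS | KaS; K -> e | KaS; Z -> a | e | Ke | KaS

Unit productions: S->Z, Z->K.
Unit pairs (A ⇒* B via units): (S,K), (S,Z), (Z,K).
S: inherits non-unit rules of {K, S, Z} → KaS | Ke | a | ae | e | eS.
K: inherits non-unit rules of {K} → KaS | e.
Z: inherits non-unit rules of {K, Z} → KaS | Ke | a | e.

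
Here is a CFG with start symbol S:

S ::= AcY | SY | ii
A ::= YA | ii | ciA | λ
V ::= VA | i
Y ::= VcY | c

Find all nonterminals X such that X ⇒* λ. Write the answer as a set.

{A}

Directly nullable (have an ε-rule): {A}.
Not nullable: S, V, Y — each has a terminal in every rule's right-hand side or depends on a non-nullable symbol.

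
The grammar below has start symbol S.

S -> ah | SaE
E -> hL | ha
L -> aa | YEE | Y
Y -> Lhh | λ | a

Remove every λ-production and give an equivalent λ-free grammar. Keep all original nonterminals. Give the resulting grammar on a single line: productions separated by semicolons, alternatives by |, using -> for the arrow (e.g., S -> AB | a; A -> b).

S -> ah | SaE; E -> h | hL | ha; L -> Y | EE | aa | YEE; Y -> a | hh | Lhh

Nullable set: {L, Y}.
E -> hL: L nullable, giving h | hL.
L -> Y: Y nullable, giving Y.
L -> YEE: Y nullable, giving EE | YEE.
Drop Y -> λ.
Y -> Lhh: L nullable, giving Lhh | hh.
Unchanged (no nullable symbols): S -> SaE; S -> ah; E -> ha; L -> aa; Y -> a.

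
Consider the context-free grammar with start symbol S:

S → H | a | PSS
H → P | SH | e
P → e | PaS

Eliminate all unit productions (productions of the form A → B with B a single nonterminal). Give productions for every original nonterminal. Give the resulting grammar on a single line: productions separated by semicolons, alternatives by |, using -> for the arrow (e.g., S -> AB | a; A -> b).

S -> a | e | SH | PSS | PaS; H -> e | SH | PaS; P -> e | PaS

Unit productions: H->P, S->H.
Unit pairs (A ⇒* B via units): (H,P), (S,H), (S,P).
S: inherits non-unit rules of {H, P, S} → PSS | PaS | SH | a | e.
H: inherits non-unit rules of {H, P} → PaS | SH | e.
P: inherits non-unit rules of {P} → PaS | e.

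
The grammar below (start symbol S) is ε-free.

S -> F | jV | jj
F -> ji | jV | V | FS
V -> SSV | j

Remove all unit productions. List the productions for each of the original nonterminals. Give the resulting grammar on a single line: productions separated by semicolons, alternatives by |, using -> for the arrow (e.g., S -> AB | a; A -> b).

S -> j | FS | jV | ji | jj | SSV; F -> j | FS | jV | ji | SSV; V -> j | SSV

Unit productions: F->V, S->F.
Unit pairs (A ⇒* B via units): (F,V), (S,F), (S,V).
S: inherits non-unit rules of {F, S, V} → FS | SSV | j | jV | ji | jj.
F: inherits non-unit rules of {F, V} → FS | SSV | j | jV | ji.
V: inherits non-unit rules of {V} → SSV | j.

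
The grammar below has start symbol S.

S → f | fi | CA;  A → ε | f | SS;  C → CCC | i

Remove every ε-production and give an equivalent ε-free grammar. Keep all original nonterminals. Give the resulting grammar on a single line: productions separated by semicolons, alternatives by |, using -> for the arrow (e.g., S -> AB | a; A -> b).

Nullable set: {A}.
S -> CA: A nullable, giving C | CA.
Drop A -> ε.
Unchanged (no nullable symbols): S -> f; S -> fi; A -> SS; A -> f; C -> CCC; C -> i.

S -> C | f | CA | fi; A -> f | SS; C -> i | CCC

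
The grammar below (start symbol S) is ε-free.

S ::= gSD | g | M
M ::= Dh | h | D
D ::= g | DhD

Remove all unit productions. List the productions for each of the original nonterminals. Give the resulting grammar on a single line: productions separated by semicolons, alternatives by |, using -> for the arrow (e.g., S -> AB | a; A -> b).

Unit productions: M->D, S->M.
Unit pairs (A ⇒* B via units): (M,D), (S,D), (S,M).
S: inherits non-unit rules of {D, M, S} → Dh | DhD | g | gSD | h.
D: inherits non-unit rules of {D} → DhD | g.
M: inherits non-unit rules of {D, M} → Dh | DhD | g | h.

S -> g | h | Dh | DhD | gSD; D -> g | DhD; M -> g | h | Dh | DhD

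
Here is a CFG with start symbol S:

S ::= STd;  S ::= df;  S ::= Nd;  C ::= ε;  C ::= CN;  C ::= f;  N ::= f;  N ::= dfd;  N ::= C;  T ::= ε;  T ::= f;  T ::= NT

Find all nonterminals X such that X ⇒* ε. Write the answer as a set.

{C, N, T}

Directly nullable (have an ε-rule): {C, T}.
N is nullable via N -> C (every symbol on the right is already known nullable).
Not nullable: S — each has a terminal in every rule's right-hand side or depends on a non-nullable symbol.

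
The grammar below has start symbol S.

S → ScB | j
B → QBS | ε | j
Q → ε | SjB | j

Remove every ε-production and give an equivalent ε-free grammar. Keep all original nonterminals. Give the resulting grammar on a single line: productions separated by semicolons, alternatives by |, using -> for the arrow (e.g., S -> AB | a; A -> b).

Nullable set: {B, Q}.
S -> ScB: B nullable, giving Sc | ScB.
Drop B -> ε.
B -> QBS: Q, B nullable, giving BS | QBS | QS | S.
Drop Q -> ε.
Q -> SjB: B nullable, giving Sj | SjB.
Unchanged (no nullable symbols): S -> j; B -> j; Q -> j.

S -> j | Sc | ScB; B -> S | j | BS | QS | QBS; Q -> j | Sj | SjB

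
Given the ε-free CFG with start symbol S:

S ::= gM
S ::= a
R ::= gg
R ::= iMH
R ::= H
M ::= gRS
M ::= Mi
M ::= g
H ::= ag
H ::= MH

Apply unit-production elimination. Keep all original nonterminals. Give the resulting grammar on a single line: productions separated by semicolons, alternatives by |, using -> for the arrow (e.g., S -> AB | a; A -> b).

Unit productions: R->H.
Unit pairs (A ⇒* B via units): (R,H).
S: inherits non-unit rules of {S} → a | gM.
H: inherits non-unit rules of {H} → MH | ag.
M: inherits non-unit rules of {M} → Mi | g | gRS.
R: inherits non-unit rules of {H, R} → MH | ag | gg | iMH.

S -> a | gM; H -> MH | ag; M -> g | Mi | gRS; R -> MH | ag | gg | iMH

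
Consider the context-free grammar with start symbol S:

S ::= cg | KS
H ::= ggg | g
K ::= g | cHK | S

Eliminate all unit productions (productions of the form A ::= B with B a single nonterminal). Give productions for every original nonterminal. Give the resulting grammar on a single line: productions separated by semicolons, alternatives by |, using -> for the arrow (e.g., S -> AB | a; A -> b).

S -> KS | cg; H -> g | ggg; K -> g | KS | cg | cHK

Unit productions: K->S.
Unit pairs (A ⇒* B via units): (K,S).
S: inherits non-unit rules of {S} → KS | cg.
H: inherits non-unit rules of {H} → g | ggg.
K: inherits non-unit rules of {K, S} → KS | cHK | cg | g.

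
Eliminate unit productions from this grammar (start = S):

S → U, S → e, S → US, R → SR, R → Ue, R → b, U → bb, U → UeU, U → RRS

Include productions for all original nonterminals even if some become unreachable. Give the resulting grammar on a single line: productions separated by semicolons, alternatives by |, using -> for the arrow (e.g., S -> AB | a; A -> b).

S -> e | US | bb | RRS | UeU; R -> b | SR | Ue; U -> bb | RRS | UeU

Unit productions: S->U.
Unit pairs (A ⇒* B via units): (S,U).
S: inherits non-unit rules of {S, U} → RRS | US | UeU | bb | e.
R: inherits non-unit rules of {R} → SR | Ue | b.
U: inherits non-unit rules of {U} → RRS | UeU | bb.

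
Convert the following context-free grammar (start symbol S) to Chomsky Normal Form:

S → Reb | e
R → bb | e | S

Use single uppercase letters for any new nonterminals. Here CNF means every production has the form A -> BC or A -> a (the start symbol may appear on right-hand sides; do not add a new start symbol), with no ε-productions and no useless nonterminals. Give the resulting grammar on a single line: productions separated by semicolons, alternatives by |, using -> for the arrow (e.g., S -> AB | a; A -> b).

No ε-productions.
After unit-elimination: S -> e | Reb; R -> e | bb | Reb.
TERM: introduce B -> b, A -> e and substitute in every rule of length ≥2.
BIN: R -> RAB becomes R -> RC, C -> AB; S -> RAB becomes S -> RD, D -> AB.

S -> e | RD; A -> e; B -> b; C -> AB; D -> AB; R -> e | BB | RC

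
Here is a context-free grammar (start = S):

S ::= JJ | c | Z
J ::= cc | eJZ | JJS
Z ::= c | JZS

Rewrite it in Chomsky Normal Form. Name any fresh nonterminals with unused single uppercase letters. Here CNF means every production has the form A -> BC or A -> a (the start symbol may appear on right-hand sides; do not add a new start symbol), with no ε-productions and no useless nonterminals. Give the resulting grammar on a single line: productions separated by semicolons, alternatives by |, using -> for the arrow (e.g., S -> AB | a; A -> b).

S -> c | JE | JJ; A -> c; B -> e; C -> JZ; D -> JS; E -> ZS; F -> ZS; J -> AA | BC | JD; Z -> c | JF

No ε-productions.
After unit-elimination: S -> c | JJ | JZS; J -> cc | JJS | eJZ; Z -> c | JZS.
TERM: introduce A -> c, B -> e and substitute in every rule of length ≥2.
BIN: J -> BJZ becomes J -> BC, C -> JZ; J -> JJS becomes J -> JD, D -> JS; S -> JZS becomes S -> JE, E -> ZS; Z -> JZS becomes Z -> JF, F -> ZS.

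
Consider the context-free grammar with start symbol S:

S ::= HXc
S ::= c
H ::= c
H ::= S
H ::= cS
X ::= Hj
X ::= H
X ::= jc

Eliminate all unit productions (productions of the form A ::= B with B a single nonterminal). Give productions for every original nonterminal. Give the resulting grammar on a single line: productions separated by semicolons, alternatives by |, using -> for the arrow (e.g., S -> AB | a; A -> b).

S -> c | HXc; H -> c | cS | HXc; X -> c | Hj | cS | jc | HXc

Unit productions: H->S, X->H.
Unit pairs (A ⇒* B via units): (H,S), (X,H), (X,S).
S: inherits non-unit rules of {S} → HXc | c.
H: inherits non-unit rules of {H, S} → HXc | c | cS.
X: inherits non-unit rules of {H, S, X} → HXc | Hj | c | cS | jc.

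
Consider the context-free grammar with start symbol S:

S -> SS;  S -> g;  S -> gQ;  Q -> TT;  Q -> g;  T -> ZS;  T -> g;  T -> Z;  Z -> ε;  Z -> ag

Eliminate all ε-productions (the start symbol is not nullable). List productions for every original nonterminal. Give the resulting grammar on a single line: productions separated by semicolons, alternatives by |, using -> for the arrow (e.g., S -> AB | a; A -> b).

S -> g | SS | gQ; Q -> T | g | TT; T -> S | Z | g | ZS; Z -> ag

Nullable set: {Q, T, Z}.
S -> gQ: Q nullable, giving g | gQ.
Q -> TT: T, T nullable, giving T | TT.
T -> Z: Z nullable, giving Z.
T -> ZS: Z nullable, giving S | ZS.
Drop Z -> ε.
Unchanged (no nullable symbols): S -> SS; S -> g; Q -> g; T -> g; Z -> ag.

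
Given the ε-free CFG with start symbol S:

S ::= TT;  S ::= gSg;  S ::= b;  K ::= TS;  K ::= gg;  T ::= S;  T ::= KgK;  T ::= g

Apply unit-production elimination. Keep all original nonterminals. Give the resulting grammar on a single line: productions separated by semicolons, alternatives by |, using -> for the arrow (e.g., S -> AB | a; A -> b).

S -> b | TT | gSg; K -> TS | gg; T -> b | g | TT | KgK | gSg

Unit productions: T->S.
Unit pairs (A ⇒* B via units): (T,S).
S: inherits non-unit rules of {S} → TT | b | gSg.
K: inherits non-unit rules of {K} → TS | gg.
T: inherits non-unit rules of {S, T} → KgK | TT | b | g | gSg.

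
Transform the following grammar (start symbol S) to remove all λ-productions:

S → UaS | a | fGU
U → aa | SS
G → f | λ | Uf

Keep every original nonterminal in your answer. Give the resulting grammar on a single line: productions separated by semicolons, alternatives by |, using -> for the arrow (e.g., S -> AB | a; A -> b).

S -> a | fU | UaS | fGU; G -> f | Uf; U -> SS | aa

Nullable set: {G}.
S -> fGU: G nullable, giving fGU | fU.
Drop G -> λ.
Unchanged (no nullable symbols): S -> UaS; S -> a; G -> Uf; G -> f; U -> SS; U -> aa.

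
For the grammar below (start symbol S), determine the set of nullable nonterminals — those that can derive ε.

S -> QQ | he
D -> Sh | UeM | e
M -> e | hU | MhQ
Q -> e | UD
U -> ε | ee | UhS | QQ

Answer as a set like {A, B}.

{U}

Directly nullable (have an ε-rule): {U}.
Not nullable: D, M, Q, S — each has a terminal in every rule's right-hand side or depends on a non-nullable symbol.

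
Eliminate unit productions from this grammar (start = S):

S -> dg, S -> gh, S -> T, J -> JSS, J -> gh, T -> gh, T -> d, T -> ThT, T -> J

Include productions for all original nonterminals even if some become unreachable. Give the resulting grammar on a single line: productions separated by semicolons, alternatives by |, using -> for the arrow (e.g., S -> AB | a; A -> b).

S -> d | dg | gh | JSS | ThT; J -> gh | JSS; T -> d | gh | JSS | ThT

Unit productions: S->T, T->J.
Unit pairs (A ⇒* B via units): (S,J), (S,T), (T,J).
S: inherits non-unit rules of {J, S, T} → JSS | ThT | d | dg | gh.
J: inherits non-unit rules of {J} → JSS | gh.
T: inherits non-unit rules of {J, T} → JSS | ThT | d | gh.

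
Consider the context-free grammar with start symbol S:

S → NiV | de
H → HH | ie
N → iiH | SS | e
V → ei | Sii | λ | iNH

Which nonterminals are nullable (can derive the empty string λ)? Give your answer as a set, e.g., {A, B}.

Directly nullable (have an ε-rule): {V}.
Not nullable: H, N, S — each has a terminal in every rule's right-hand side or depends on a non-nullable symbol.

{V}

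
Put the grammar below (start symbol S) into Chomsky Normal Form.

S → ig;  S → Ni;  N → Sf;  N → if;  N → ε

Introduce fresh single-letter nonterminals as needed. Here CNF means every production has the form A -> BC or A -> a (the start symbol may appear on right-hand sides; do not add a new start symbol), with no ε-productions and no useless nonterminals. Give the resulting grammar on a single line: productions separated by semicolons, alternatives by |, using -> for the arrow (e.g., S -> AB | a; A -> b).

Nullable: {N}; after ε-elimination: S -> i | Ni | ig; N -> Sf | if.
No unit productions to eliminate.
TERM: introduce A -> f, C -> g, B -> i and substitute in every rule of length ≥2.

S -> i | BC | NB; A -> f; B -> i; C -> g; N -> BA | SA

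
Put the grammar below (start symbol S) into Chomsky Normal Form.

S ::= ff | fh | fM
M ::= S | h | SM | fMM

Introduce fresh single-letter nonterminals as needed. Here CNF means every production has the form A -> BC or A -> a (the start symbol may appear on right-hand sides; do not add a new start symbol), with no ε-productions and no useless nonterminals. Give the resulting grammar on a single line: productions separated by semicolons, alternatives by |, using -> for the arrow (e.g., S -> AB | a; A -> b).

S -> AA | AB | AM; A -> f; B -> h; C -> MM; M -> h | AA | AB | AC | AM | SM

No ε-productions.
After unit-elimination: S -> fM | ff | fh; M -> h | SM | fM | ff | fh | fMM.
TERM: introduce A -> f, B -> h and substitute in every rule of length ≥2.
BIN: M -> AMM becomes M -> AC, C -> MM.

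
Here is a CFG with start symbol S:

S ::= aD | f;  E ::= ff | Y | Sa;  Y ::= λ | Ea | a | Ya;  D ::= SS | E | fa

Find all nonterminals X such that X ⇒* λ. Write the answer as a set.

Directly nullable (have an ε-rule): {Y}.
E is nullable via E -> Y (every symbol on the right is already known nullable).
D is nullable via D -> E (every symbol on the right is already known nullable).
Not nullable: S — each has a terminal in every rule's right-hand side or depends on a non-nullable symbol.

{D, E, Y}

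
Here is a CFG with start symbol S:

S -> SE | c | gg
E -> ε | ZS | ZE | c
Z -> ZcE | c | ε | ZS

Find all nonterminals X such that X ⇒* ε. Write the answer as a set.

Directly nullable (have an ε-rule): {E, Z}.
Not nullable: S — each has a terminal in every rule's right-hand side or depends on a non-nullable symbol.

{E, Z}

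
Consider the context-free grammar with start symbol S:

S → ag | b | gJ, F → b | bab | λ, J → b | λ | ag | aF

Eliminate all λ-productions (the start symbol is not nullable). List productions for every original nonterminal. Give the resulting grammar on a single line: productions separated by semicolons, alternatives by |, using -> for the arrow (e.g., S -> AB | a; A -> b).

Nullable set: {F, J}.
S -> gJ: J nullable, giving g | gJ.
Drop F -> λ.
Drop J -> λ.
J -> aF: F nullable, giving a | aF.
Unchanged (no nullable symbols): S -> ag; S -> b; F -> b; F -> bab; J -> ag; J -> b.

S -> b | g | ag | gJ; F -> b | bab; J -> a | b | aF | ag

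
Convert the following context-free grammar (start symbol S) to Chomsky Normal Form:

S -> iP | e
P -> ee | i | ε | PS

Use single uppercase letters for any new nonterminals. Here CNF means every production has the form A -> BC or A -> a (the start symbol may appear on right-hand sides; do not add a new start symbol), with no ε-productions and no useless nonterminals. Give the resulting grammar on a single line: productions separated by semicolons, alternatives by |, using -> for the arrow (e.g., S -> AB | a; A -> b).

Nullable: {P}; after ε-elimination: S -> e | i | iP; P -> S | i | PS | ee.
After unit-elimination: S -> e | i | iP; P -> e | i | PS | ee | iP.
TERM: introduce A -> e, B -> i and substitute in every rule of length ≥2.

S -> e | i | BP; A -> e; B -> i; P -> e | i | AA | BP | PS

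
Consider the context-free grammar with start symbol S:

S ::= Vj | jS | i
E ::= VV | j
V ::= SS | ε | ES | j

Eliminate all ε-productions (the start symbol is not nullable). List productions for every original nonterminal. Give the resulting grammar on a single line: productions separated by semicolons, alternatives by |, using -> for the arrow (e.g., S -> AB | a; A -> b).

S -> i | j | Vj | jS; E -> V | j | VV; V -> S | j | ES | SS

Nullable set: {E, V}.
S -> Vj: V nullable, giving Vj | j.
E -> VV: V, V nullable, giving V | VV.
Drop V -> ε.
V -> ES: E nullable, giving ES | S.
Unchanged (no nullable symbols): S -> i; S -> jS; E -> j; V -> SS; V -> j.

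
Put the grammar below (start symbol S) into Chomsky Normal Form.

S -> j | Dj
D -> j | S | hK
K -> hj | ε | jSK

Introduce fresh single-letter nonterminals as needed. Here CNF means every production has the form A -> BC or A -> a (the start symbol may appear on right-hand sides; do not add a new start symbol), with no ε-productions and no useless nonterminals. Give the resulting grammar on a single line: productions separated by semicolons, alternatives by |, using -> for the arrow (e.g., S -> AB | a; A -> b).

Nullable: {K}; after ε-elimination: S -> j | Dj; D -> S | h | j | hK; K -> hj | jS | jSK.
After unit-elimination: S -> j | Dj; D -> h | j | Dj | hK; K -> hj | jS | jSK.
TERM: introduce B -> h, A -> j and substitute in every rule of length ≥2.
BIN: K -> ASK becomes K -> AC, C -> SK.

S -> j | DA; A -> j; B -> h; C -> SK; D -> h | j | BK | DA; K -> AC | AS | BA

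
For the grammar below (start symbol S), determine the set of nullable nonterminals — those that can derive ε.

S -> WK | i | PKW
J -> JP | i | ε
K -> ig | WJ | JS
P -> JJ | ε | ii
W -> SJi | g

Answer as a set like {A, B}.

{J, P}

Directly nullable (have an ε-rule): {J, P}.
Not nullable: K, S, W — each has a terminal in every rule's right-hand side or depends on a non-nullable symbol.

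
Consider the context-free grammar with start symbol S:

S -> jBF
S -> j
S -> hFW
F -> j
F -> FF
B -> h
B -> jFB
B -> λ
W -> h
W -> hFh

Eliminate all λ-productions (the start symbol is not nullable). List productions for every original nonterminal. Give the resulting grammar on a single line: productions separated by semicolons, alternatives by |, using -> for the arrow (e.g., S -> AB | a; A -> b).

Nullable set: {B}.
S -> jBF: B nullable, giving jBF | jF.
Drop B -> λ.
B -> jFB: B nullable, giving jF | jFB.
Unchanged (no nullable symbols): S -> hFW; S -> j; B -> h; F -> FF; F -> j; W -> h; W -> hFh.

S -> j | jF | hFW | jBF; B -> h | jF | jFB; F -> j | FF; W -> h | hFh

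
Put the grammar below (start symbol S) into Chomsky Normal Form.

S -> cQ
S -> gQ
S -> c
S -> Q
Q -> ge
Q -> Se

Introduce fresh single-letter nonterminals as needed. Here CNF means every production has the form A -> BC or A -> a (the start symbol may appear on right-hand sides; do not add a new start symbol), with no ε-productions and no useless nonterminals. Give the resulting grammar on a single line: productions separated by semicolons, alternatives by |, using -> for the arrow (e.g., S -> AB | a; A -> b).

No ε-productions.
After unit-elimination: S -> c | Se | cQ | gQ | ge; Q -> Se | ge.
TERM: introduce C -> c, A -> e, B -> g and substitute in every rule of length ≥2.

S -> c | BA | BQ | CQ | SA; A -> e; B -> g; C -> c; Q -> BA | SA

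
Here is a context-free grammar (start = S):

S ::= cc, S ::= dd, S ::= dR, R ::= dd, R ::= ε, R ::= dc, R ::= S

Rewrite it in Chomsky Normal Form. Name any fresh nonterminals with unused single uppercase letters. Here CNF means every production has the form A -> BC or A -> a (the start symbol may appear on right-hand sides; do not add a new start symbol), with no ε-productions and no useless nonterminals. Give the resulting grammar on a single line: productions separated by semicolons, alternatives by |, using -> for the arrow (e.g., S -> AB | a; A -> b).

S -> d | AA | BB | BR; A -> c; B -> d; R -> d | AA | BA | BB | BR

Nullable: {R}; after ε-elimination: S -> d | cc | dR | dd; R -> S | dc | dd.
After unit-elimination: S -> d | cc | dR | dd; R -> d | cc | dR | dc | dd.
TERM: introduce A -> c, B -> d and substitute in every rule of length ≥2.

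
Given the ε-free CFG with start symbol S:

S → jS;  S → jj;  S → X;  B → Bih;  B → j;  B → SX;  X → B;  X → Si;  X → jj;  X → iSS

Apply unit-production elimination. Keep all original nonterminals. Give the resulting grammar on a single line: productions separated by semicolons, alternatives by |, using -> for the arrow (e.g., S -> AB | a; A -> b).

Unit productions: S->X, X->B.
Unit pairs (A ⇒* B via units): (S,B), (S,X), (X,B).
S: inherits non-unit rules of {B, S, X} → Bih | SX | Si | iSS | j | jS | jj.
B: inherits non-unit rules of {B} → Bih | SX | j.
X: inherits non-unit rules of {B, X} → Bih | SX | Si | iSS | j | jj.

S -> j | SX | Si | jS | jj | Bih | iSS; B -> j | SX | Bih; X -> j | SX | Si | jj | Bih | iSS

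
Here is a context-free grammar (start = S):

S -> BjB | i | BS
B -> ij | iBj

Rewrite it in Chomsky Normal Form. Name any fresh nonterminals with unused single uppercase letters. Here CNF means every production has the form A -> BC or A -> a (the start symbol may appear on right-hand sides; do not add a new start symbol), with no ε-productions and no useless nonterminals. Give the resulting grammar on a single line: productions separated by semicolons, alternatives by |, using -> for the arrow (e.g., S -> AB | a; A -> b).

No ε-productions.
No unit productions to eliminate.
TERM: introduce A -> i, C -> j and substitute in every rule of length ≥2.
BIN: B -> ABC becomes B -> AD, D -> BC; S -> BCB becomes S -> BE, E -> CB.

S -> i | BE | BS; A -> i; B -> AC | AD; C -> j; D -> BC; E -> CB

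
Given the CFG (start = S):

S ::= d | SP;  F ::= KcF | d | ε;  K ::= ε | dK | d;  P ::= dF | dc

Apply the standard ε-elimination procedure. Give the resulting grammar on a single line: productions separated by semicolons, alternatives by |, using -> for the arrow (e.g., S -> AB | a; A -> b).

S -> d | SP; F -> c | d | Kc | cF | KcF; K -> d | dK; P -> d | dF | dc

Nullable set: {F, K}.
Drop F -> ε.
F -> KcF: K, F nullable, giving Kc | KcF | c | cF.
Drop K -> ε.
K -> dK: K nullable, giving d | dK.
P -> dF: F nullable, giving d | dF.
Unchanged (no nullable symbols): S -> SP; S -> d; F -> d; K -> d; P -> dc.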